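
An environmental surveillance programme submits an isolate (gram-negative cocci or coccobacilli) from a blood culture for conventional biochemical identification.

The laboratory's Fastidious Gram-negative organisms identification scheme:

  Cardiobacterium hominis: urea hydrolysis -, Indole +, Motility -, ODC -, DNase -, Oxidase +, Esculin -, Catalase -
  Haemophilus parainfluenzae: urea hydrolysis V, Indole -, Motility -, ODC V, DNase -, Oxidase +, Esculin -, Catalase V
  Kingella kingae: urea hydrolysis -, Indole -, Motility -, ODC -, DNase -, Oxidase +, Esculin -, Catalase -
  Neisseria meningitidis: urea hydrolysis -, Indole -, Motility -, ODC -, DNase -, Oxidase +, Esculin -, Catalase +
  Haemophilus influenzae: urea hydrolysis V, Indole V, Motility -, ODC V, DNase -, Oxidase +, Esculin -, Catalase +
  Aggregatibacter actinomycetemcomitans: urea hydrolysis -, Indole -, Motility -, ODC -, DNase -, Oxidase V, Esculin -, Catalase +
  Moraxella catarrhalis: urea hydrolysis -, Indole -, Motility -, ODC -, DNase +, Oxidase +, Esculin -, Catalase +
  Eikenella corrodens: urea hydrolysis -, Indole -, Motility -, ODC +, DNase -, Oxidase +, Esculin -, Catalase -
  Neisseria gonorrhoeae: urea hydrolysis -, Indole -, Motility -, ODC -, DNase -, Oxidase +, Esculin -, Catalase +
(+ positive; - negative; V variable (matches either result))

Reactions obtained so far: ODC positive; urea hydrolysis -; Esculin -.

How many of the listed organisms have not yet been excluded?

3

ODC +: excludes 6 organisms — 3 left.
Esculin -: all 3 remaining candidates are consistent.
urea hydrolysis -: all 3 remaining candidates are consistent.
Still consistent: Eikenella corrodens, Haemophilus influenzae, Haemophilus parainfluenzae.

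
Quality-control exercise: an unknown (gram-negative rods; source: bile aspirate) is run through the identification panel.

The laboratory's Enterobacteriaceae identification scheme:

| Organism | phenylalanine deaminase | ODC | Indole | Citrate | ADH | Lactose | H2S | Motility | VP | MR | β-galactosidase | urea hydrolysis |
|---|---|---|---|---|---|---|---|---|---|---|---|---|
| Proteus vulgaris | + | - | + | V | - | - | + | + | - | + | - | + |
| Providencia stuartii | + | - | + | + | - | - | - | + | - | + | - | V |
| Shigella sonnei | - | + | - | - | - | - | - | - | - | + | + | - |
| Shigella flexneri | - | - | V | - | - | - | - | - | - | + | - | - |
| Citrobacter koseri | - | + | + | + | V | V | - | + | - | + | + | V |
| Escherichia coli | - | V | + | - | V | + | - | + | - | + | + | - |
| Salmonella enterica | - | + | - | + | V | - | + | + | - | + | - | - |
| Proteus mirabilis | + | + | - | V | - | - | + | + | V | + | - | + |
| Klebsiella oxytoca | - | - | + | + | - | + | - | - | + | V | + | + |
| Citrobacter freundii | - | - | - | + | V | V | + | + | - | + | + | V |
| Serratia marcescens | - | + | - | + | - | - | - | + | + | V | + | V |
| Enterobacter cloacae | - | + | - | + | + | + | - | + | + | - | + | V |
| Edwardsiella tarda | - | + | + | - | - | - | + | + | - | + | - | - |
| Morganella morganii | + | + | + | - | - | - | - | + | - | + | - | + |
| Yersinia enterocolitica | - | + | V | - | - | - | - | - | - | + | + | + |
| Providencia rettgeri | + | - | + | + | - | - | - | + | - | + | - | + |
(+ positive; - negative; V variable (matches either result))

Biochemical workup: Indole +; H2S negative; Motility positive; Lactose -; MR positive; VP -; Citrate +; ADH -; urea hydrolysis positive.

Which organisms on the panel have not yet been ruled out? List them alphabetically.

urea hydrolysis +: excludes 5 organisms — 11 left.
MR +: excludes Enterobacter cloacae — 10 left.
VP -: excludes Klebsiella oxytoca, Serratia marcescens — 8 left.
Motility +: excludes Yersinia enterocolitica — 7 left.
Citrate +: excludes Morganella morganii — 6 left.
Lactose -: all 6 remaining candidates are consistent.
Indole +: excludes Proteus mirabilis, Citrobacter freundii — 4 left.
ADH -: all 4 remaining candidates are consistent.
H2S -: excludes Proteus vulgaris — 3 left.

Citrobacter koseri, Providencia rettgeri, Providencia stuartii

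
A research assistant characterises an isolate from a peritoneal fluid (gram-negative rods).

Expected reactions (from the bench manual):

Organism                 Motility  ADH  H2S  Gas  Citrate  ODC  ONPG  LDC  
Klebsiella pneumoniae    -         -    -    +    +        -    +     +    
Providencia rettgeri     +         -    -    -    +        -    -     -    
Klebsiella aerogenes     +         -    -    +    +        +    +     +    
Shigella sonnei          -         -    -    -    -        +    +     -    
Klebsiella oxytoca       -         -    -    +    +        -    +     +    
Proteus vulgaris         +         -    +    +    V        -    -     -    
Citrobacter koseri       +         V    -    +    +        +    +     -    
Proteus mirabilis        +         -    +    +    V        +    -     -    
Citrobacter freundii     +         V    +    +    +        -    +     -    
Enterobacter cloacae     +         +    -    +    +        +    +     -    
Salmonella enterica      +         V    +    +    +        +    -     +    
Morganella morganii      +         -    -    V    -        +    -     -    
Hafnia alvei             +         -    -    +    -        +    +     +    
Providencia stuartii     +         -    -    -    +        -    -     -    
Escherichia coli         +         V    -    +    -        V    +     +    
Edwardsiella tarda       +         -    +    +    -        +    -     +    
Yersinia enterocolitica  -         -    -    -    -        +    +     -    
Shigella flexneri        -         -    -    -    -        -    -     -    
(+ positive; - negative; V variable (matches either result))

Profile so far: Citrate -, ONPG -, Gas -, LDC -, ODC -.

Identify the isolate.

ONPG -: excludes 10 organisms — 8 left.
Gas -: excludes Proteus vulgaris, Proteus mirabilis, Salmonella enterica, Edwardsiella tarda — 4 left.
Citrate -: excludes Providencia rettgeri, Providencia stuartii — 2 left.
ODC -: excludes Morganella morganii — 1 left.
LDC -: the one remaining candidate is consistent.

Shigella flexneri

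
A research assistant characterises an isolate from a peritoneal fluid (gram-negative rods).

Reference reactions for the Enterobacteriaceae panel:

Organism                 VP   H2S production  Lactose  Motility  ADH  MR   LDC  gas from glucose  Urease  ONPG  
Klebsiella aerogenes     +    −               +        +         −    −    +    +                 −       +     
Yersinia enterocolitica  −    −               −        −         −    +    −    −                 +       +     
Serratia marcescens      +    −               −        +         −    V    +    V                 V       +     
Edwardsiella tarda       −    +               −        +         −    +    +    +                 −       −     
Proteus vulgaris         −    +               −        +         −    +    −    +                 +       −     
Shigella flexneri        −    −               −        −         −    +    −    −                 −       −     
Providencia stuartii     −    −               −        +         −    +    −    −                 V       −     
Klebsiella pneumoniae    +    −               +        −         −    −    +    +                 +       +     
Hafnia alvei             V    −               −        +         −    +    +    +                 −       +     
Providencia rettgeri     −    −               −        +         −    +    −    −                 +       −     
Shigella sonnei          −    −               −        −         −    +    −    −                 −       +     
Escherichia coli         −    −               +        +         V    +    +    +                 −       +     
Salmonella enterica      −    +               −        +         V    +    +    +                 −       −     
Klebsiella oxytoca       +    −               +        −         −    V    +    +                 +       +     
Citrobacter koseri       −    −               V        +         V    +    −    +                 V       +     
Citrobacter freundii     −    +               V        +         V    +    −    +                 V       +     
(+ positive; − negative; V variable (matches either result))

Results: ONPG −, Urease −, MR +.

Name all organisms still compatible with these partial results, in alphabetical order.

Edwardsiella tarda, Providencia stuartii, Salmonella enterica, Shigella flexneri

MR +: excludes Klebsiella aerogenes, Klebsiella pneumoniae — 14 left.
Urease −: excludes Yersinia enterocolitica, Proteus vulgaris, Providencia rettgeri, Klebsiella oxytoca — 10 left.
ONPG −: excludes 6 organisms — 4 left.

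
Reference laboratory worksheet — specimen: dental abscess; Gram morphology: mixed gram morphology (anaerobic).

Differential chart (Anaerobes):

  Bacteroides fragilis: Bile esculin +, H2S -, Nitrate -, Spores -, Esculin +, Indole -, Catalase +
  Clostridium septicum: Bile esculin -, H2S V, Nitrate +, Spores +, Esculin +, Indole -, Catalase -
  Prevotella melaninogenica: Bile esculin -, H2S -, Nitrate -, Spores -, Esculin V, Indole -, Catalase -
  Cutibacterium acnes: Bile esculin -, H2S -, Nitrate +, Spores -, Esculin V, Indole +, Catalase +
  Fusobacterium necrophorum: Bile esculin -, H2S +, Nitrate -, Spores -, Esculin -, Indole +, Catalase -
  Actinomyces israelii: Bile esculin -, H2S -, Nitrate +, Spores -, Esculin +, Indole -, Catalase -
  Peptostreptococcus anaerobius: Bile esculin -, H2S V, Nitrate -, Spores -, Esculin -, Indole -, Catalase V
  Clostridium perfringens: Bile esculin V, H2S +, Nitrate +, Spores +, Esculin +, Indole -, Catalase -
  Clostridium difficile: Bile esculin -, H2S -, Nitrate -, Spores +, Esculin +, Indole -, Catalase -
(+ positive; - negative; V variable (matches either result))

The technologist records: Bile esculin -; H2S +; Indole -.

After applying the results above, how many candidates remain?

3

H2S +: excludes 5 organisms — 4 left.
Bile esculin -: all 4 remaining candidates are consistent.
Indole -: excludes Fusobacterium necrophorum — 3 left.
Still consistent: Clostridium perfringens, Clostridium septicum, Peptostreptococcus anaerobius.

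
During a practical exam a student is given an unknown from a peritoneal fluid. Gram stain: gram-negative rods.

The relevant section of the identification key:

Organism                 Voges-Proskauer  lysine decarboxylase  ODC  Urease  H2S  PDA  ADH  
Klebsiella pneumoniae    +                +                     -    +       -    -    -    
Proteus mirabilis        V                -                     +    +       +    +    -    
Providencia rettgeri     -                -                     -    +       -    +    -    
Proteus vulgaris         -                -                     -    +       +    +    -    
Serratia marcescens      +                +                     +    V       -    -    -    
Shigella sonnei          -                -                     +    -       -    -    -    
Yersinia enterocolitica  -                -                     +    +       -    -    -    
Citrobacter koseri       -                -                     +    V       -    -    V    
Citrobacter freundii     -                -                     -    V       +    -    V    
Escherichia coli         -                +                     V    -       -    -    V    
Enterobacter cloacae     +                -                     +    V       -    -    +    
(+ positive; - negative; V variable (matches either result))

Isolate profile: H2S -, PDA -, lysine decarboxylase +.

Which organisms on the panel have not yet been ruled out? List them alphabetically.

lysine decarboxylase +: excludes 8 organisms — 3 left.
PDA -: all 3 remaining candidates are consistent.
H2S -: all 3 remaining candidates are consistent.

Escherichia coli, Klebsiella pneumoniae, Serratia marcescens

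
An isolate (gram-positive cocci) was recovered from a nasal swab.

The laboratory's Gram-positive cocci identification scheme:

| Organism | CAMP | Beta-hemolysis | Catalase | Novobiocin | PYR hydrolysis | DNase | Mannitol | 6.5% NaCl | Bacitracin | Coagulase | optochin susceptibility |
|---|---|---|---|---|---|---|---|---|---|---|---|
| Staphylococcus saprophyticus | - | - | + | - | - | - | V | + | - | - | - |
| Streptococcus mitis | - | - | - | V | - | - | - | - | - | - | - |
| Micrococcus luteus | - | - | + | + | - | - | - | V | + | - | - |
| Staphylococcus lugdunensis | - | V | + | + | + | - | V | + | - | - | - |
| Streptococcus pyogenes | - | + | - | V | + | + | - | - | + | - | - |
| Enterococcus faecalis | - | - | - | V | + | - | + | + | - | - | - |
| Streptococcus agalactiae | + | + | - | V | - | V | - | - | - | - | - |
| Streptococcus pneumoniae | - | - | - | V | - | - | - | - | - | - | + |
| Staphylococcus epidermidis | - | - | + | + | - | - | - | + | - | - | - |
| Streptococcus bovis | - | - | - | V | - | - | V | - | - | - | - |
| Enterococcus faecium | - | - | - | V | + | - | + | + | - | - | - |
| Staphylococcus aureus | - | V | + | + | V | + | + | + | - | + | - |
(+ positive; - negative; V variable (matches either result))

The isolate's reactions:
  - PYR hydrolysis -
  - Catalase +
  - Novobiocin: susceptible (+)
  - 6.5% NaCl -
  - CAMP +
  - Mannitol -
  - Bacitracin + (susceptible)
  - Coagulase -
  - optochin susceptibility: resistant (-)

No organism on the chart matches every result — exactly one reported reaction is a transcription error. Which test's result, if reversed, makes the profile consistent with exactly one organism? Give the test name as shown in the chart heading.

CAMP

As reported, no row in the chart matches all 9 reactions.
Reversing Bacitracin → still no organism matches.
Reversing Catalase → still no organism matches.
Reversing optochin susceptibility → still no organism matches.
Reversing Mannitol → still no organism matches.
Reversing Novobiocin → still no organism matches.
Reversing Coagulase → still no organism matches.
Reversing CAMP (to -) → unique match: Micrococcus luteus.
Reversing 6.5% NaCl → still no organism matches.
Reversing PYR hydrolysis → still no organism matches.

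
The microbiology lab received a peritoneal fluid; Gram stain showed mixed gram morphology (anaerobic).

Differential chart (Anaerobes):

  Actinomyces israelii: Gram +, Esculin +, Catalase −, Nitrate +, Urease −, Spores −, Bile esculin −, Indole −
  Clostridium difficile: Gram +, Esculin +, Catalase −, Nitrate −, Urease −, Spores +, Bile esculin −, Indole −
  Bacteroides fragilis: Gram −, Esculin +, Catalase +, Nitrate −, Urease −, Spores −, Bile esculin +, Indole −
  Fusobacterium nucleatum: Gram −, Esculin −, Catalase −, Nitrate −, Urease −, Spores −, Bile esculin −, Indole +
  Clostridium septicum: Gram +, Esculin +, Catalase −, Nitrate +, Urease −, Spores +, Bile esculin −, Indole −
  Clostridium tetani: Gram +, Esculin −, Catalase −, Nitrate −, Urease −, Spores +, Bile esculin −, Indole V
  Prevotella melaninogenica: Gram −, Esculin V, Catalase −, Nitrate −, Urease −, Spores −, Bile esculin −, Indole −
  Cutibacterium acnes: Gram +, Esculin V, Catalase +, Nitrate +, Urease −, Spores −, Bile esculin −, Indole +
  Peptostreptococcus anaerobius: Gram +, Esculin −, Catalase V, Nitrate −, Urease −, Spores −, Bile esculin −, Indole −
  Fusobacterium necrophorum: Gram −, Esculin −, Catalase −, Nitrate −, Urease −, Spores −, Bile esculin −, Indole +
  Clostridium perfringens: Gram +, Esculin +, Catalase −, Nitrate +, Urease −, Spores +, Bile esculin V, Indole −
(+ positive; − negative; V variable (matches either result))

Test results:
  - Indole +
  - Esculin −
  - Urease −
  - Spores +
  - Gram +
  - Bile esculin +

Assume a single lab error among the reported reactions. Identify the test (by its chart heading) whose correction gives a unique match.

Bile esculin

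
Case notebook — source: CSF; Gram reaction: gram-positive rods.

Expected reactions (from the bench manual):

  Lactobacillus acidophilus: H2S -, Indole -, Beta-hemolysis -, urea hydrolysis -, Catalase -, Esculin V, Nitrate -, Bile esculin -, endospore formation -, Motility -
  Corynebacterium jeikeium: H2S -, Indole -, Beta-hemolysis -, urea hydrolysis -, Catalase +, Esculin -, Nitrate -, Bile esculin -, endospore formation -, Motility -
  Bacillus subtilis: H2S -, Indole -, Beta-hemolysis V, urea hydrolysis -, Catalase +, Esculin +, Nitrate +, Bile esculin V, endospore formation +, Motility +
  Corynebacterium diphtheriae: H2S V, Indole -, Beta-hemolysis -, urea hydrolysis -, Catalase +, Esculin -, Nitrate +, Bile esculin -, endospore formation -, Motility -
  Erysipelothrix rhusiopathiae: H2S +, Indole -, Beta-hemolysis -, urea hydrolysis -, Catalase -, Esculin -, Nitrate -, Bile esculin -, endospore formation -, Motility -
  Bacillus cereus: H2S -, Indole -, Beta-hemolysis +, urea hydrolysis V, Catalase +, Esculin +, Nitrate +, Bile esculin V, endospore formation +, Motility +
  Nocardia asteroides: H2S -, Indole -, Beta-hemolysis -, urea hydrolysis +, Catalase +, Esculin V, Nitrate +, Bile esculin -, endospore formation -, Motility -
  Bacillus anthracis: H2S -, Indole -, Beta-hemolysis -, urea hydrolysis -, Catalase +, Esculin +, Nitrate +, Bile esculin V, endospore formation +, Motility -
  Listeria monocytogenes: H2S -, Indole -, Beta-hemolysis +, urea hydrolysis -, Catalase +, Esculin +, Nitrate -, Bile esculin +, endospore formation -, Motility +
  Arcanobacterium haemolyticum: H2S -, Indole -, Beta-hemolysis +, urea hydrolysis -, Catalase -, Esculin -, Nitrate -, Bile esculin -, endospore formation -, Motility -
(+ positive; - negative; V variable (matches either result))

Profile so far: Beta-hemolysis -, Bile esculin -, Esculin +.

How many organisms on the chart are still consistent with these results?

Esculin +: excludes Corynebacterium jeikeium, Corynebacterium diphtheriae, Erysipelothrix rhusiopathiae, Arcanobacterium haemolyticum — 6 left.
Bile esculin -: excludes Listeria monocytogenes — 5 left.
Beta-hemolysis -: excludes Bacillus cereus — 4 left.
Still consistent: Bacillus anthracis, Bacillus subtilis, Lactobacillus acidophilus, Nocardia asteroides.

4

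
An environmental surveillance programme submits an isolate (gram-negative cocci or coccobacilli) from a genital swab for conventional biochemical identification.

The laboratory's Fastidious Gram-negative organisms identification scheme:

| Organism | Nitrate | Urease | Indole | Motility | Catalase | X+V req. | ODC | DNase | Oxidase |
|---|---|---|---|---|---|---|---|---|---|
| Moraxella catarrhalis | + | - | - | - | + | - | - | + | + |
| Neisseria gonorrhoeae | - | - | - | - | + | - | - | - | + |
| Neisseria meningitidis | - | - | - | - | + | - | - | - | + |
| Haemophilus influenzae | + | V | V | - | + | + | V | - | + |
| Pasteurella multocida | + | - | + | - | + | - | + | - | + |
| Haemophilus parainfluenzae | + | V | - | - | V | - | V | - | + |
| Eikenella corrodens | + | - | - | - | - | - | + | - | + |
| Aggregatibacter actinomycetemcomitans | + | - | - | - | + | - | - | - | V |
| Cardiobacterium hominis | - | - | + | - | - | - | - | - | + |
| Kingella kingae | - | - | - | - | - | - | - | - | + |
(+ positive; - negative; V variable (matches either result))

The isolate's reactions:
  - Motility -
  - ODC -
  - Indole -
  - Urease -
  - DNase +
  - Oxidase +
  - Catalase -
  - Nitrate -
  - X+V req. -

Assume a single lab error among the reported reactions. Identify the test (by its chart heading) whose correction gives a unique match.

As reported, no row in the chart matches all 9 reactions.
Reversing ODC → still no organism matches.
Reversing Nitrate → still no organism matches.
Reversing X+V req. → still no organism matches.
Reversing Catalase → still no organism matches.
Reversing Motility → still no organism matches.
Reversing Indole → still no organism matches.
Reversing Urease → still no organism matches.
Reversing DNase (to -) → unique match: Kingella kingae.
Reversing Oxidase → still no organism matches.

DNase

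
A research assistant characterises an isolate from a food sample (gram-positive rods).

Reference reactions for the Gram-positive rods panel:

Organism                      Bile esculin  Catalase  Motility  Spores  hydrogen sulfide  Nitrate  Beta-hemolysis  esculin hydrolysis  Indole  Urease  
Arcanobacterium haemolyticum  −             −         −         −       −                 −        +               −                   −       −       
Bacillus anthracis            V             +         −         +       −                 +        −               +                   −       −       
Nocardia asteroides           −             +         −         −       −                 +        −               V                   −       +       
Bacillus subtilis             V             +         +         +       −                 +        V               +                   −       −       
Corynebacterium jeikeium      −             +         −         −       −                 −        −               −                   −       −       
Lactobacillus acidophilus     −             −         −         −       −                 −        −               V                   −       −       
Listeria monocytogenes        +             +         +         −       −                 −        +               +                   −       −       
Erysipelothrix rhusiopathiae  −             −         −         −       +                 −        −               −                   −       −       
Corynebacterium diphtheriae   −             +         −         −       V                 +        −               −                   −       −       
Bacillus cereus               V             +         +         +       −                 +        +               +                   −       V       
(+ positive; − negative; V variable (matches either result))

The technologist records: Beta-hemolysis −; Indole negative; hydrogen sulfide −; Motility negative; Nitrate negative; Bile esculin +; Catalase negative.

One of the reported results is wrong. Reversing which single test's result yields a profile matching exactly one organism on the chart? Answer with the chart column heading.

Bile esculin

As reported, no row in the chart matches all 7 reactions.
Reversing Nitrate → still no organism matches.
Reversing Beta-hemolysis → still no organism matches.
Reversing hydrogen sulfide → still no organism matches.
Reversing Indole → still no organism matches.
Reversing Motility → still no organism matches.
Reversing Catalase → still no organism matches.
Reversing Bile esculin (to −) → unique match: Lactobacillus acidophilus.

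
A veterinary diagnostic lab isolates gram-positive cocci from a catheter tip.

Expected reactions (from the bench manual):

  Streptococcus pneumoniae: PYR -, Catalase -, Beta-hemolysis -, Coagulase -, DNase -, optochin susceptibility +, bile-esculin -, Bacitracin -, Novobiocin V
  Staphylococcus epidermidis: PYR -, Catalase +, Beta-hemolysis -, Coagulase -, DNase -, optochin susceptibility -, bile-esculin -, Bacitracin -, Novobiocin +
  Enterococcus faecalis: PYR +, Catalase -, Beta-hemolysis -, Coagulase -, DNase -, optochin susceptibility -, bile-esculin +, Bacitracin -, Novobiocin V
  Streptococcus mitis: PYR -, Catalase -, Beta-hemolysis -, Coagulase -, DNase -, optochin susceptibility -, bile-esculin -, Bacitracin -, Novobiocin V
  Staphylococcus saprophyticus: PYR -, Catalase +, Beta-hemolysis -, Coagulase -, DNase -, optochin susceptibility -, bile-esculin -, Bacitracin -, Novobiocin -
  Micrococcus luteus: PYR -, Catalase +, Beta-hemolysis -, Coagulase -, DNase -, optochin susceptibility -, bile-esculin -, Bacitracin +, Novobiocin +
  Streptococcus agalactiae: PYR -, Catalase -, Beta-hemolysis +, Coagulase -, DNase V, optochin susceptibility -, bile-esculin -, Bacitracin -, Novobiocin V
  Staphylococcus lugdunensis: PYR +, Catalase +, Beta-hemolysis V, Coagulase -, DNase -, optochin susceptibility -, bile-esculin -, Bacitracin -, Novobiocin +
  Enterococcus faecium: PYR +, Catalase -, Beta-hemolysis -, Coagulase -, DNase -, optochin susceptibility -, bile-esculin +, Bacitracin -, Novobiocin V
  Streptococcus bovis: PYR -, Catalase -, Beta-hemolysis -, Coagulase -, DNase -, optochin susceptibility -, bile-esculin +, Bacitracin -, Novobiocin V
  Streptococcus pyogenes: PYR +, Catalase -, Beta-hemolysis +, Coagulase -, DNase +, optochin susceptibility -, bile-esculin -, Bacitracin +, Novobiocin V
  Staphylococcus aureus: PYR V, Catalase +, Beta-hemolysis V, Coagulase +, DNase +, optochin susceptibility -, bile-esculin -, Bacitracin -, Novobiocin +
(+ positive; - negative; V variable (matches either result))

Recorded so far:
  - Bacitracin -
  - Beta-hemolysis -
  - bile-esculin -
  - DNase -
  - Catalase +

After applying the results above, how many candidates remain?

3

Bacitracin -: excludes Micrococcus luteus, Streptococcus pyogenes — 10 left.
Beta-hemolysis -: excludes Streptococcus agalactiae — 9 left.
Catalase +: excludes 5 organisms — 4 left.
bile-esculin -: all 4 remaining candidates are consistent.
DNase -: excludes Staphylococcus aureus — 3 left.
Still consistent: Staphylococcus epidermidis, Staphylococcus lugdunensis, Staphylococcus saprophyticus.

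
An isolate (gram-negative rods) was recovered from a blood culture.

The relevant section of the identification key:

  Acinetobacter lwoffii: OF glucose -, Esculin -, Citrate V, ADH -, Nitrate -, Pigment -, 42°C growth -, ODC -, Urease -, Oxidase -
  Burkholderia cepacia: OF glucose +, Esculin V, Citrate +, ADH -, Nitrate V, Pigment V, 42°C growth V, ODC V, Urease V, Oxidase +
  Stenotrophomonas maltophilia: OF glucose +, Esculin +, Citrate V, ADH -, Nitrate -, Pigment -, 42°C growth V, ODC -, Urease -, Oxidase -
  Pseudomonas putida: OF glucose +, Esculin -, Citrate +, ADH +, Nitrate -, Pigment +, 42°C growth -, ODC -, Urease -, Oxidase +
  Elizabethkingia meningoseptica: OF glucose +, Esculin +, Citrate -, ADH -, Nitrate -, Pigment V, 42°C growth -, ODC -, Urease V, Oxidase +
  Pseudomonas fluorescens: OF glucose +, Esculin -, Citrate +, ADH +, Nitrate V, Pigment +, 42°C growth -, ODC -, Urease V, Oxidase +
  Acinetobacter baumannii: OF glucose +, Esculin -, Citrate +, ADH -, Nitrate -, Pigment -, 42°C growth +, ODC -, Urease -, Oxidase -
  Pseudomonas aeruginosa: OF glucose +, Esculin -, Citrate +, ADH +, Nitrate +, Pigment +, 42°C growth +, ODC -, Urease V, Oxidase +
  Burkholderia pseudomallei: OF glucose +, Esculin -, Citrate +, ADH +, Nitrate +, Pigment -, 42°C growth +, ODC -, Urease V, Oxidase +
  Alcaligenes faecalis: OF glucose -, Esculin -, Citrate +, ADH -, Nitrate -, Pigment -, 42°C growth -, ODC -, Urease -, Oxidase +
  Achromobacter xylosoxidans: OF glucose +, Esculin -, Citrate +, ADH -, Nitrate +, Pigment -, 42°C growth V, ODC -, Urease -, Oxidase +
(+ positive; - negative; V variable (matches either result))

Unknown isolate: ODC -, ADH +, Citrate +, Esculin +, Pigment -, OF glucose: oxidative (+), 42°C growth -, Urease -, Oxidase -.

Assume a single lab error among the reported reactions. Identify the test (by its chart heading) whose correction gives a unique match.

ADH

As reported, no row in the chart matches all 9 reactions.
Reversing Urease → still no organism matches.
Reversing Esculin → still no organism matches.
Reversing 42°C growth → still no organism matches.
Reversing Citrate → still no organism matches.
Reversing Pigment → still no organism matches.
Reversing OF glucose → still no organism matches.
Reversing ADH (to -) → unique match: Stenotrophomonas maltophilia.
Reversing ODC → still no organism matches.
Reversing Oxidase → still no organism matches.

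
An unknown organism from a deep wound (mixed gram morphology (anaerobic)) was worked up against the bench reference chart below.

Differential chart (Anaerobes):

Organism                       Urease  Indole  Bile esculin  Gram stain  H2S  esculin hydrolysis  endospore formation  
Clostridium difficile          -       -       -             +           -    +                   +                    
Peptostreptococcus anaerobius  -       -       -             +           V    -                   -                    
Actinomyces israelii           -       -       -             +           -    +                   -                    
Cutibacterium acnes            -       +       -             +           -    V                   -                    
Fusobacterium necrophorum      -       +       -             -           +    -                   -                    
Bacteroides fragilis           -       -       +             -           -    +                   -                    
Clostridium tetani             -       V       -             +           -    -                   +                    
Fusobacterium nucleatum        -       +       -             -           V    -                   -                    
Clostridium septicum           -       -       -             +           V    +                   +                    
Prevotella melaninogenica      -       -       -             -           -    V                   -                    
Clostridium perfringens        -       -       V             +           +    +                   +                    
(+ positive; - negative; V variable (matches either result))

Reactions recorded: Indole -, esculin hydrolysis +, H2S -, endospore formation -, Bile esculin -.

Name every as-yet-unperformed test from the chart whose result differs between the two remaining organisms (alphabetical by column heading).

Gram stain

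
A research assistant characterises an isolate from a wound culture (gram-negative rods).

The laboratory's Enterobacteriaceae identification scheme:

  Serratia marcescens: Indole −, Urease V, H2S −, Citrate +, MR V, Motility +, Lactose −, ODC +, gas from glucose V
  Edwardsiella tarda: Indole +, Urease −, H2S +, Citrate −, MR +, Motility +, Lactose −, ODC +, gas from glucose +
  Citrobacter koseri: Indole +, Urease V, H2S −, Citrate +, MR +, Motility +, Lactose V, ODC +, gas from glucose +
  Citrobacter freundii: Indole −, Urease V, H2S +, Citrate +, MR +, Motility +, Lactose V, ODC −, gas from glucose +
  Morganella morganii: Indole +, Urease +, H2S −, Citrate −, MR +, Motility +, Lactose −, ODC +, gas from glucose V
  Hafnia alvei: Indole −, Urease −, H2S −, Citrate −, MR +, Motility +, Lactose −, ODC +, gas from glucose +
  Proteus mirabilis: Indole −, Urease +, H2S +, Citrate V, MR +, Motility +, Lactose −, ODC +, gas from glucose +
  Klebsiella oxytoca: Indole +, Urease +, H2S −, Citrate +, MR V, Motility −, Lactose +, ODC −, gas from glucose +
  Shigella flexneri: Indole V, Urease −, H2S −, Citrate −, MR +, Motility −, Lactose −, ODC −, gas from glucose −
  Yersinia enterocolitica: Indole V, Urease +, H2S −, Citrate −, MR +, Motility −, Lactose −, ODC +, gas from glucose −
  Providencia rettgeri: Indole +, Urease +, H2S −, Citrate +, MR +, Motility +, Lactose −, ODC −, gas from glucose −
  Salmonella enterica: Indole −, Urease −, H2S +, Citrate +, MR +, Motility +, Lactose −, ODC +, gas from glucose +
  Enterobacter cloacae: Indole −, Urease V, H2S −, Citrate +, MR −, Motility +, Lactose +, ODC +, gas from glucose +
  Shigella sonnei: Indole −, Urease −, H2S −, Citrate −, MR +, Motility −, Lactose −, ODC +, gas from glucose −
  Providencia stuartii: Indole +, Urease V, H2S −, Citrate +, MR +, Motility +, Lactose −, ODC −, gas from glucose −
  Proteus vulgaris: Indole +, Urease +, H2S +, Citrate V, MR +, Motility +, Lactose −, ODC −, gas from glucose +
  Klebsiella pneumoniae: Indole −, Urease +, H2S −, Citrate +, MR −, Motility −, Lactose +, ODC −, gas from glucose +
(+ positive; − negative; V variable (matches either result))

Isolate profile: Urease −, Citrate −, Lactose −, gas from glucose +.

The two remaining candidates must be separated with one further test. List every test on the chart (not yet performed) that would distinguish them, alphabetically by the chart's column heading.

H2S, Indole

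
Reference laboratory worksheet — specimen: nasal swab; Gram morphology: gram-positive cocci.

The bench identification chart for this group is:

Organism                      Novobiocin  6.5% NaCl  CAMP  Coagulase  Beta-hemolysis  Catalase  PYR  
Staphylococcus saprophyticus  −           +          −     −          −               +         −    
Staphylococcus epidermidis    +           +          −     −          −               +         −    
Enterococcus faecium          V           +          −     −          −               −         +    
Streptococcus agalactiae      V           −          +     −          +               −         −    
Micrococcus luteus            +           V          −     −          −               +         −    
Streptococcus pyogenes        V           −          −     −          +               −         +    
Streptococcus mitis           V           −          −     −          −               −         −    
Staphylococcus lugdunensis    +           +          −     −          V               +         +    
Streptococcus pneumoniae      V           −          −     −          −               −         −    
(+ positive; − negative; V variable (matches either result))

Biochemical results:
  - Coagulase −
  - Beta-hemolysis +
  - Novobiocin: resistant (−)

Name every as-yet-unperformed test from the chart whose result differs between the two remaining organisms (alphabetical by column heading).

Beta-hemolysis +: excludes 6 organisms — 3 left.
Coagulase −: all 3 remaining candidates are consistent.
Novobiocin −: excludes Staphylococcus lugdunensis — 2 left.
Two candidates remain: Streptococcus agalactiae and Streptococcus pyogenes.
  6.5% NaCl: − vs − — same for both, does not separate.
  CAMP: Streptococcus agalactiae +, Streptococcus pyogenes − — discriminates.
  Catalase: − vs − — same for both, does not separate.
  PYR: Streptococcus agalactiae −, Streptococcus pyogenes + — discriminates.

CAMP, PYR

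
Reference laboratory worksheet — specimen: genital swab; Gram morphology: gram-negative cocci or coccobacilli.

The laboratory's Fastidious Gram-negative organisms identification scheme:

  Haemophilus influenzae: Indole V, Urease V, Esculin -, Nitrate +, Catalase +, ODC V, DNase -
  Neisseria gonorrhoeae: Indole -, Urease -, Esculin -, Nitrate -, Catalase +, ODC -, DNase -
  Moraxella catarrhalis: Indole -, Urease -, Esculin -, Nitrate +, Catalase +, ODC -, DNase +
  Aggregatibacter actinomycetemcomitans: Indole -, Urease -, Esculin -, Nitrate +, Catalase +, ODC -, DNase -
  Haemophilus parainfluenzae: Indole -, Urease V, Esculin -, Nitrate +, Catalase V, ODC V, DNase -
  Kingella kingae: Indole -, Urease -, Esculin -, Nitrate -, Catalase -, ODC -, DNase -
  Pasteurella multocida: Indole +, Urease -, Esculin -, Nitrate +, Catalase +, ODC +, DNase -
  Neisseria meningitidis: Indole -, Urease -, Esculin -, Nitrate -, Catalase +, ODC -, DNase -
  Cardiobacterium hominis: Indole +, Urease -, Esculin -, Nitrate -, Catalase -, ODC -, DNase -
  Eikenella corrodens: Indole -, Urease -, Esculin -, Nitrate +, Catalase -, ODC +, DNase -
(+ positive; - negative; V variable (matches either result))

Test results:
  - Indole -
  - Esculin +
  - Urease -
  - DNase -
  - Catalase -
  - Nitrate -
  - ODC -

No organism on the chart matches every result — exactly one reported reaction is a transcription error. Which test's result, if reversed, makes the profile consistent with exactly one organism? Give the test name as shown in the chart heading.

Esculin

As reported, no row in the chart matches all 7 reactions.
Reversing Catalase → still no organism matches.
Reversing ODC → still no organism matches.
Reversing Esculin (to -) → unique match: Kingella kingae.
Reversing DNase → still no organism matches.
Reversing Urease → still no organism matches.
Reversing Indole → still no organism matches.
Reversing Nitrate → still no organism matches.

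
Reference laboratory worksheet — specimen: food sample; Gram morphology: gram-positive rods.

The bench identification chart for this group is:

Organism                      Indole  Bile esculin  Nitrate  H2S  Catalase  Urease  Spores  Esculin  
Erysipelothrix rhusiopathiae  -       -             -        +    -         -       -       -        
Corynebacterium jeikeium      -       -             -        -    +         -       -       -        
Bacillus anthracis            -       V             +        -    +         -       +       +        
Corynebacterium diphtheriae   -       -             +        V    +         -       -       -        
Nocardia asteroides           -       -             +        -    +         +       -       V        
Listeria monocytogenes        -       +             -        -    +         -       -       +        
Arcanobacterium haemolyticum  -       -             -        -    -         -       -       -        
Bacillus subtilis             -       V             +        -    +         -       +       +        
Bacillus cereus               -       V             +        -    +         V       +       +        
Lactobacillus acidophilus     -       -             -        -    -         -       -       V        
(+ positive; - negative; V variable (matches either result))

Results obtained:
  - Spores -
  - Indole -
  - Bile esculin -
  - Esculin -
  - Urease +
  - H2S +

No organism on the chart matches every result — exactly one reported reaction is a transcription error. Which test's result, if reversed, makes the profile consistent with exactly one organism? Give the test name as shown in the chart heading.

H2S

As reported, no row in the chart matches all 6 reactions.
Reversing Esculin → still no organism matches.
Reversing Indole → still no organism matches.
Reversing Spores → still no organism matches.
Reversing Bile esculin → still no organism matches.
Reversing Urease → 2 organisms match (not unique).
Reversing H2S (to -) → unique match: Nocardia asteroides.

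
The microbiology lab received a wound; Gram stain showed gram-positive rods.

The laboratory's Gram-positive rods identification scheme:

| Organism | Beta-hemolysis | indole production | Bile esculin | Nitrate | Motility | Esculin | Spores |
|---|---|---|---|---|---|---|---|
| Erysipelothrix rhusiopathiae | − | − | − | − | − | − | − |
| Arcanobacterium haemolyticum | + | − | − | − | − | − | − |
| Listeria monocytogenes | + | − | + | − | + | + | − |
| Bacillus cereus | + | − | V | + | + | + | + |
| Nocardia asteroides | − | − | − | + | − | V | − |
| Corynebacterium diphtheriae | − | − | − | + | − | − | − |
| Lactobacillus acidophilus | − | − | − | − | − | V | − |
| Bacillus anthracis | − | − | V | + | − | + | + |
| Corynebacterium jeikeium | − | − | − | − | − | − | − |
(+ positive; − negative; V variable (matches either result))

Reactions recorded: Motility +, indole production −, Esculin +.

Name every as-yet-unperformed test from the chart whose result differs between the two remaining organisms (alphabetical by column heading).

Nitrate, Spores

Motility +: excludes 7 organisms — 2 left.
Esculin +: all 2 remaining candidates are consistent.
indole production −: all 2 remaining candidates are consistent.
Two candidates remain: Bacillus cereus and Listeria monocytogenes.
  Beta-hemolysis: + vs + — same for both, does not separate.
  Bile esculin: V vs + — variable for at least one, does not separate.
  Nitrate: Bacillus cereus +, Listeria monocytogenes − — discriminates.
  Spores: Bacillus cereus +, Listeria monocytogenes − — discriminates.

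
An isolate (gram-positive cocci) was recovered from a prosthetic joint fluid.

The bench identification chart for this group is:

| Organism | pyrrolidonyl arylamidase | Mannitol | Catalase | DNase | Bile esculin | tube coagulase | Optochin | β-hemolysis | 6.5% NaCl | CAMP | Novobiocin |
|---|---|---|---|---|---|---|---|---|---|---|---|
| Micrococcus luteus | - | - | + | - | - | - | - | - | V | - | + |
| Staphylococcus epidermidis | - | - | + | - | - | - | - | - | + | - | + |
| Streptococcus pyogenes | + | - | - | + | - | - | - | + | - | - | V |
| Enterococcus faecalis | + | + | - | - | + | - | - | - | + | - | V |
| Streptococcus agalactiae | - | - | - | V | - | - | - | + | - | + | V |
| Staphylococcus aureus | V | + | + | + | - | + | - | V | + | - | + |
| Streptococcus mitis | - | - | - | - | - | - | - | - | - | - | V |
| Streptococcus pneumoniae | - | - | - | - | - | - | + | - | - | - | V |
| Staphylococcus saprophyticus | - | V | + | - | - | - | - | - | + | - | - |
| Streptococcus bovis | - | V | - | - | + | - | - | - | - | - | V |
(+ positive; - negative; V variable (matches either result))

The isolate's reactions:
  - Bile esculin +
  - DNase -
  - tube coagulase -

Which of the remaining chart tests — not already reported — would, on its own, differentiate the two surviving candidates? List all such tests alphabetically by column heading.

6.5% NaCl, pyrrolidonyl arylamidase

Bile esculin +: excludes 8 organisms — 2 left.
tube coagulase -: all 2 remaining candidates are consistent.
DNase -: all 2 remaining candidates are consistent.
Two candidates remain: Enterococcus faecalis and Streptococcus bovis.
  pyrrolidonyl arylamidase: Enterococcus faecalis +, Streptococcus bovis - — discriminates.
  Mannitol: + vs V — variable for at least one, does not separate.
  Catalase: - vs - — same for both, does not separate.
  Optochin: - vs - — same for both, does not separate.
  β-hemolysis: - vs - — same for both, does not separate.
  6.5% NaCl: Enterococcus faecalis +, Streptococcus bovis - — discriminates.
  CAMP: - vs - — same for both, does not separate.
  Novobiocin: V vs V — variable for at least one, does not separate.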